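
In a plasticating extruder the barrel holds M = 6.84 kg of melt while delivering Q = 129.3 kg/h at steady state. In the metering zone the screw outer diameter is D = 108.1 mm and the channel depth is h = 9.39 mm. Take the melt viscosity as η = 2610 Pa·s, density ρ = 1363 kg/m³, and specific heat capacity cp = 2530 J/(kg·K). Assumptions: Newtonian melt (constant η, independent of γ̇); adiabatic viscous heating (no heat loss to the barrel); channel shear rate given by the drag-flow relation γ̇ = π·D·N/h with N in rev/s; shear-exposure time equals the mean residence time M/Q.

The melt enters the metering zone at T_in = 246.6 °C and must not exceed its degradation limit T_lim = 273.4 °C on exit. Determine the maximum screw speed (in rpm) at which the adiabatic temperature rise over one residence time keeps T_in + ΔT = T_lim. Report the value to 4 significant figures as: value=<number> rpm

value=22.62 rpm

Throughput in SI: Q_s = 129.3 kg/h ÷ 3600 s/h = 0.0359167 kg/s
t_res = M / Q_s = 6.84 / 0.0359167 = 190.441 s
Convert to metres: D = 0.1081 m, h = 0.00939 m
ΔT_a = T_lim − T_in = 273.4 − 246.6 = 26.8 K
Invert ΔT = ηγ̇²t_res/(ρcp) for γ̇: γ̇_max² = ΔT_a ρ cp / (η t_res) = 26.8·1363·2530 / (2610·190.441) = 185.93 s⁻²
γ̇_max = √185.93 = 13.6356 s⁻¹
N_max = γ̇_max h / (πD) = 13.6356·0.00939/(π·0.1081) = 0.377021 rev/s → ×60 = 22.6212 rpm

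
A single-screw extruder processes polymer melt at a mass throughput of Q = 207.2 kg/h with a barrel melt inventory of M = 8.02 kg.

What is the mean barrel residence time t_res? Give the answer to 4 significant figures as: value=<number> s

value=139.3 s

Throughput in SI: Q_s = 207.2 kg/h ÷ 3600 s/h = 0.0575556 kg/s
Mean residence time: t_res = M/Q_s = 8.02 kg / 0.0575556 kg/s = 139.344 s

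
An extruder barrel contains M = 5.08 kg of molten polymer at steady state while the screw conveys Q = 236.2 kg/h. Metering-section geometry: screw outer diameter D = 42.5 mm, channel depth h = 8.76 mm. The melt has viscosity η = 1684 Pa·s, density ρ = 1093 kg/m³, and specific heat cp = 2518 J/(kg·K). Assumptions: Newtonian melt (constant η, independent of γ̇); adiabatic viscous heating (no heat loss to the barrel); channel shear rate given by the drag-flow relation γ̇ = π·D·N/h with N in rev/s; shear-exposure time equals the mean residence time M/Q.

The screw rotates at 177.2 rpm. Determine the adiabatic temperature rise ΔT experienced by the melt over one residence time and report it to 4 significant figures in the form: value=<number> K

value=95.99 K

Q_s = Q / 3600 = 236.2 / 3600 = 0.0656111 kg/s
t_res = M / Q_s = 5.08 / 0.0656111 = 77.4259 s
D = 42.5 mm = 0.0425 m;  h = 8.76 mm = 0.00876 m;  N = 177.2 rpm / 60 = 2.95333 rev/s
γ̇ = π D N / h = (π)(0.0425)(2.95333) / 0.00876 = 45.014 s⁻¹
ΔT = η·γ̇²·t_res / (ρ·cp) = 1684 · (45.014)² · 77.4259 / (1093 · 2518) = 95.9946 K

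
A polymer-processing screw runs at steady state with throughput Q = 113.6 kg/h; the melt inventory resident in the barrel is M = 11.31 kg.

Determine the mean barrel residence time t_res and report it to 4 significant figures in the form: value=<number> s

value=358.4 s

Throughput in SI: Q_s = 113.6 kg/h ÷ 3600 s/h = 0.0315556 kg/s
Mean residence time: t_res = M/Q_s = 11.31 kg / 0.0315556 kg/s = 358.415 s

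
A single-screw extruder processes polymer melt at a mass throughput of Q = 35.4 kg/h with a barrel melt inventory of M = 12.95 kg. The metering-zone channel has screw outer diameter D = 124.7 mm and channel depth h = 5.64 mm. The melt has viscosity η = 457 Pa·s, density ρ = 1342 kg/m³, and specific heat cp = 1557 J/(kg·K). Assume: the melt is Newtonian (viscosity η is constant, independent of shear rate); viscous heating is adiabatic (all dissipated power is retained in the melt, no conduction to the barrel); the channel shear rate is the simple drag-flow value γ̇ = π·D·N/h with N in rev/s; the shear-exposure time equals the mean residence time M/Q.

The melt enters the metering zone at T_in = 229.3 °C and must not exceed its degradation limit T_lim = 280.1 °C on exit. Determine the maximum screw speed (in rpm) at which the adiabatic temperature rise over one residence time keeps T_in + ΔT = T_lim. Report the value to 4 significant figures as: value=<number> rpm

Convert throughput: Q = 35.4 kg/h = 35.4/3600 = 0.00983333 kg/s
t_res = M / Q_s = 12.95 ÷ 0.00983333 = 1316.95 s
D = 124.7 mm = 0.1247 m;  h = 5.64 mm = 0.00564 m
ΔT_a = T_lim − T_in = 280.1 °C − 229.3 °C = 50.8 K
γ̇_max² = ΔT_a·ρ·cp/(η·t_res) = 50.8·1342·1557/(457·1316.95) = 176.368 s⁻²
γ̇_max = sqrt(176.368) = 13.2804 s⁻¹
Solve γ̇ = πDN/h for N: N_max = γ̇_max·h/(π·D) = 13.2804 × 0.00564 / (π × 0.1247) = 0.191193 rev/s = 11.4716 rpm

value=11.47 rpm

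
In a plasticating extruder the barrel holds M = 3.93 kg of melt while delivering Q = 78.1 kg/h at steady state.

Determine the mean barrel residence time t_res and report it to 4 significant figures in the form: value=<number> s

Q_s = Q / 3600 = 78.1 / 3600 = 0.0216944 kg/s
t_res = M / Q_s = 3.93 / 0.0216944 = 181.152 s

value=181.2 s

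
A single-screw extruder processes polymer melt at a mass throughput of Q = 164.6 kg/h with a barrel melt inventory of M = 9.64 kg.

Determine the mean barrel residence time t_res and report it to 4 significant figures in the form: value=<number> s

Throughput in SI: Q_s = 164.6 kg/h ÷ 3600 s/h = 0.0457222 kg/s
t_res = M / Q_s = 9.64 ÷ 0.0457222 = 210.838 s

value=210.8 s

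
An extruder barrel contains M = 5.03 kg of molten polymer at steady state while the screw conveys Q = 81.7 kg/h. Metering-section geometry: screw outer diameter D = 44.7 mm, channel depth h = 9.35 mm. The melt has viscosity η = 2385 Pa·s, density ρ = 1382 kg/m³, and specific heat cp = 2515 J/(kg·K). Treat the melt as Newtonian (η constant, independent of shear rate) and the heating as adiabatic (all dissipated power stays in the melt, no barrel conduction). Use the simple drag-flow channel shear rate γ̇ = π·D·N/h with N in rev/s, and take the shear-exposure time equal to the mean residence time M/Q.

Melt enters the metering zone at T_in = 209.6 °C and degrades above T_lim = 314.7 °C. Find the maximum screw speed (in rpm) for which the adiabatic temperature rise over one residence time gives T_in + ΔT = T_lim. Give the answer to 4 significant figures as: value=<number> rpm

Q_s = Q / 3600 = 81.7 / 3600 = 0.0226944 kg/s
Mean residence time: t_res = M/Q_s = 5.03 kg / 0.0226944 kg/s = 221.64 s
Convert to metres: D = 0.0447 m, h = 0.00935 m
Allowable rise: ΔT_a = T_lim − T_in = 314.7 − 209.6 = 105.1 K
Invert ΔT = ηγ̇²t_res/(ρcp) for γ̇: γ̇_max² = ΔT_a ρ cp / (η t_res) = 105.1·1382·2515 / (2385·221.64) = 691.054 s⁻²
Take the square root: γ̇_max = √(691.054) = 26.2879 s⁻¹
Solve γ̇ = πDN/h for N: N_max = γ̇_max·h/(π·D) = 26.2879 × 0.00935 / (π × 0.0447) = 1.75029 rev/s = 105.017 rpm

value=105.0 rpm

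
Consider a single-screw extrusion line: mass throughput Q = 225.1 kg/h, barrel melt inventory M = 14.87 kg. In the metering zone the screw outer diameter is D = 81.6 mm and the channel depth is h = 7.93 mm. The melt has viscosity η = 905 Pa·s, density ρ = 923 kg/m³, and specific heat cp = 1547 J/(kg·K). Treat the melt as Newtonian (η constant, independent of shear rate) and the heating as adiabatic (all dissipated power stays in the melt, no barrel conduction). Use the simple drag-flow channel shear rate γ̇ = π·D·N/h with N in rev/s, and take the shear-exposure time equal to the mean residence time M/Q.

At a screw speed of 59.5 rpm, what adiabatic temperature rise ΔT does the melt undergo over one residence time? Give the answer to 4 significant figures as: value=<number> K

value=154.9 K

Convert throughput: Q = 225.1 kg/h = 225.1/3600 = 0.0625278 kg/s
t_res = M / Q_s = 14.87 / 0.0625278 = 237.814 s
Convert to SI: D = 0.0816 m, h = 0.00793 m, N = 59.5/60 = 0.991667 rev/s
Shear rate: γ̇ = πDN/h = π·0.0816·0.991667/0.00793 = 32.0577 s⁻¹
ΔT = η·γ̇²·t_res/(ρ·cp) = [905 × 32.0577² × 237.814] / [923 × 1547] = 154.903 K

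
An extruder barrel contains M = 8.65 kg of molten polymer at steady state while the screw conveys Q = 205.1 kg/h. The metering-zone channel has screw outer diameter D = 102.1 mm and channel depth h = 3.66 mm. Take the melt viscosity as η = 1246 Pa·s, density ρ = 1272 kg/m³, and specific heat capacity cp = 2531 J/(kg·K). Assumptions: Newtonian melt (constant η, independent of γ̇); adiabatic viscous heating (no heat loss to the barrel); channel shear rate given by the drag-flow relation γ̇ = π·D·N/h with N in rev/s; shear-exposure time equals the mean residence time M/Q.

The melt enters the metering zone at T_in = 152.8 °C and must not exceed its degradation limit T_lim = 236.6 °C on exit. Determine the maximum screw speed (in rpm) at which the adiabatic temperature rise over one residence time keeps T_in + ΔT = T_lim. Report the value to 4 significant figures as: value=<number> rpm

Throughput in SI: Q_s = 205.1 kg/h ÷ 3600 s/h = 0.0569722 kg/s
t_res = M / Q_s = 8.65 / 0.0569722 = 151.828 s
Convert to metres: D = 0.1021 m, h = 0.00366 m
ΔT_a = T_lim − T_in = 236.6 − 152.8 = 83.8 K
γ̇_max² = ΔT_a·ρ·cp/(η·t_res) = 83.8·1272·2531/(1246·151.828) = 1426.11 s⁻²
Take the square root: γ̇_max = √(1426.11) = 37.7638 s⁻¹
N_max = γ̇_max·h / (π·D) = 37.7638 · 0.00366 / (π · 0.1021) = 0.430905 rev/s = 25.8543 rpm

value=25.85 rpm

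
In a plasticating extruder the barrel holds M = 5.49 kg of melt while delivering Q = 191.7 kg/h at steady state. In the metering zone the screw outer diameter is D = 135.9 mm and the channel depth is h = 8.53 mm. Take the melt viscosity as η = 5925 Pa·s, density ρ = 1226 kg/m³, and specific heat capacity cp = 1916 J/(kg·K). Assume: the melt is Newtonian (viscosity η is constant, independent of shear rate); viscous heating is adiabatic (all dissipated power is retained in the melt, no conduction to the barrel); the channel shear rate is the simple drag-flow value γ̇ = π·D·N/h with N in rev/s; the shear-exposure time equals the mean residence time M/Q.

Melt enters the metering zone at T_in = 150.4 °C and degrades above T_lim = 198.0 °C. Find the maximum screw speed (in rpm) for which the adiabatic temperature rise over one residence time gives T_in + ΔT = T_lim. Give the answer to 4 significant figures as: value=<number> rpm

value=16.22 rpm

Convert throughput: Q = 191.7 kg/h = 191.7/3600 = 0.05325 kg/s
t_res = M / Q_s = 5.49 / 0.05325 = 103.099 s
D = 135.9 mm = 0.1359 m;  h = 8.53 mm = 0.00853 m
ΔT_a = T_lim − T_in = 198.0 − 150.4 = 47.6 K
γ̇_max² = ΔT_a·ρ·cp/(η·t_res) = 47.6·1226·1916/(5925·103.099) = 183.042 s⁻²
γ̇_max = √183.042 = 13.5293 s⁻¹
N_max = γ̇_max·h / (π·D) = 13.5293 · 0.00853 / (π · 0.1359) = 0.270306 rev/s = 16.2184 rpm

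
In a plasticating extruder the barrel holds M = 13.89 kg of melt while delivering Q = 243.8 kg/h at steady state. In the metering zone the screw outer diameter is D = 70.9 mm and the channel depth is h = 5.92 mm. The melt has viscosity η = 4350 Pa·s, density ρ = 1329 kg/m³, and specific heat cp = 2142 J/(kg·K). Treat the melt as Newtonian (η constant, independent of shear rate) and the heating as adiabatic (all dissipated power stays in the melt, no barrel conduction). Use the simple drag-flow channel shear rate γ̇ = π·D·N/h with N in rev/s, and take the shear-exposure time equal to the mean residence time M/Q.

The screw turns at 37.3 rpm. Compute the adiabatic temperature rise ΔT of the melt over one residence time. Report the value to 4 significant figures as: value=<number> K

value=171.5 K

Convert throughput: Q = 243.8 kg/h = 243.8/3600 = 0.0677222 kg/s
Mean residence time: t_res = M/Q_s = 13.89 kg / 0.0677222 kg/s = 205.103 s
Geometry in metres: D = 70.9 mm → 0.0709 m, h = 5.92 mm → 0.00592 m; screw speed N = 37.3 rpm = 0.621667 rev/s
γ̇ = π·D·N / h = π · 0.0709 · 0.621667 / 0.00592 = 23.3901 s⁻¹
ΔT = η·γ̇²·t_res/(ρ·cp) = [4350 × 23.3901² × 205.103] / [1329 × 2142] = 171.467 K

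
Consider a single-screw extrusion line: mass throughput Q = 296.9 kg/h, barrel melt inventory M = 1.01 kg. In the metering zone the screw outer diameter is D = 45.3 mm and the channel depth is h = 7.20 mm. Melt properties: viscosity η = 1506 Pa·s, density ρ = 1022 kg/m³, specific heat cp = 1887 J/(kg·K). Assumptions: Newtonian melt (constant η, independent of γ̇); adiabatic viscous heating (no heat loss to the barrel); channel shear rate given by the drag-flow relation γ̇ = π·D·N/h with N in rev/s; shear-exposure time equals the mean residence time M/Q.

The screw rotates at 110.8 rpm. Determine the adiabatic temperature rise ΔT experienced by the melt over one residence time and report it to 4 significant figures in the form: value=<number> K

value=12.74 K

Q_s = Q / 3600 = 296.9 / 3600 = 0.0824722 kg/s
t_res = M / Q_s = 1.01 / 0.0824722 = 12.2465 s
Geometry in metres: D = 45.3 mm → 0.0453 m, h = 7.20 mm → 0.0072 m; screw speed N = 110.8 rpm = 1.84667 rev/s
Shear rate: γ̇ = πDN/h = π·0.0453·1.84667/0.0072 = 36.5009 s⁻¹
Adiabatic rise: ΔT = η γ̇² t_res / (ρ cp) = 1506·(36.5009)²·12.2465 / (1022·1887) = 12.7416 K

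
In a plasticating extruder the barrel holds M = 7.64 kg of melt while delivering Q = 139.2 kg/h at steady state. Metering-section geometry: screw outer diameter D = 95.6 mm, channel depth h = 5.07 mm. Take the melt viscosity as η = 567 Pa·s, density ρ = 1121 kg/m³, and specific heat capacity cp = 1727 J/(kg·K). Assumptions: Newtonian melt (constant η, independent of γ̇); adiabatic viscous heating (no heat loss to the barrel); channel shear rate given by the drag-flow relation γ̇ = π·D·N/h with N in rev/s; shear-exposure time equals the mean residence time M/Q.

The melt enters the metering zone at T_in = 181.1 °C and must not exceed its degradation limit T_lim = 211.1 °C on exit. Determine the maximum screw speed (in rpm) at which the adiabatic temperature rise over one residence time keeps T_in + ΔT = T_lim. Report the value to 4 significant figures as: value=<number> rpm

Throughput in SI: Q_s = 139.2 kg/h ÷ 3600 s/h = 0.0386667 kg/s
t_res = M / Q_s = 7.64 / 0.0386667 = 197.586 s
Convert to metres: D = 0.0956 m, h = 0.00507 m
Allowable rise: ΔT_a = T_lim − T_in = 211.1 − 181.1 = 30 K
Invert ΔT = ηγ̇²t_res/(ρcp) for γ̇: γ̇_max² = ΔT_a ρ cp / (η t_res) = 30·1121·1727 / (567·197.586) = 518.417 s⁻²
γ̇_max = sqrt(518.417) = 22.7688 s⁻¹
N_max = γ̇_max h / (πD) = 22.7688·0.00507/(π·0.0956) = 0.384362 rev/s → ×60 = 23.0617 rpm

value=23.06 rpm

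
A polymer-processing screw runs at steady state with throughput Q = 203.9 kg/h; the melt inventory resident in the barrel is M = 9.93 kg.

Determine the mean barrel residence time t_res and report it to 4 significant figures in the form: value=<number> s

value=175.3 s

Q_s = Q / 3600 = 203.9 / 3600 = 0.0566389 kg/s
Mean residence time: t_res = M/Q_s = 9.93 kg / 0.0566389 kg/s = 175.321 s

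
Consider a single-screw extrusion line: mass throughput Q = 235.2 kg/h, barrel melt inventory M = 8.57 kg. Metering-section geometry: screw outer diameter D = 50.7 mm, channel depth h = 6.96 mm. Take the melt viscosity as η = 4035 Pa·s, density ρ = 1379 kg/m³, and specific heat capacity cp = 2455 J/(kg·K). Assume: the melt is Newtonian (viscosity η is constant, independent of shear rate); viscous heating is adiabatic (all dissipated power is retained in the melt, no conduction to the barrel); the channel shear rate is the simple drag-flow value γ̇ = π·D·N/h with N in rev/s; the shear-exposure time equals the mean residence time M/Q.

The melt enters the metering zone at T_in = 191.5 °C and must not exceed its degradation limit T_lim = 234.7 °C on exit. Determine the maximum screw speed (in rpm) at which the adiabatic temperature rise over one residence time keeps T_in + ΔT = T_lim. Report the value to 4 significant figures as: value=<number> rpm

Throughput in SI: Q_s = 235.2 kg/h ÷ 3600 s/h = 0.0653333 kg/s
t_res = M / Q_s = 8.57 ÷ 0.0653333 = 131.173 s
Geometry in SI: D = 50.7 mm → 0.0507 m, h = 6.96 mm → 0.00696 m
ΔT_a = T_lim − T_in = 234.7 °C − 191.5 °C = 43.2 K
γ̇_max² = ΔT_a·ρ·cp/(η·t_res) = 43.2·1379·2455/(4035·131.173) = 276.319 s⁻²
γ̇_max = sqrt(276.319) = 16.6228 s⁻¹
Solve γ̇ = πDN/h for N: N_max = γ̇_max·h/(π·D) = 16.6228 × 0.00696 / (π × 0.0507) = 0.726367 rev/s = 43.582 rpm

value=43.58 rpm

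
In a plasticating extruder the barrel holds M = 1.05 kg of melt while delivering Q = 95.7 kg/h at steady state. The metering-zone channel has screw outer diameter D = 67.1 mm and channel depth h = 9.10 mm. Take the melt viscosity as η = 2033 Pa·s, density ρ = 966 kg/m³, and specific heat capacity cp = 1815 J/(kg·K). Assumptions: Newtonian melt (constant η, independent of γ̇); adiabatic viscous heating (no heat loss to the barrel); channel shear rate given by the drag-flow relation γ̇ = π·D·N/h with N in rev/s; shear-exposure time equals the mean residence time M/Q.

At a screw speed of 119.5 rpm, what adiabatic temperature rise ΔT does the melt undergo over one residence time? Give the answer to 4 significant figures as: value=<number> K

value=97.49 K

Throughput in SI: Q_s = 95.7 kg/h ÷ 3600 s/h = 0.0265833 kg/s
t_res = M / Q_s = 1.05 / 0.0265833 = 39.4984 s
D = 67.1 mm = 0.0671 m;  h = 9.10 mm = 0.0091 m;  N = 119.5 rpm / 60 = 1.99167 rev/s
γ̇ = π D N / h = (π)(0.0671)(1.99167) / 0.0091 = 46.1368 s⁻¹
Adiabatic rise: ΔT = η γ̇² t_res / (ρ cp) = 2033·(46.1368)²·39.4984 / (966·1815) = 97.4897 K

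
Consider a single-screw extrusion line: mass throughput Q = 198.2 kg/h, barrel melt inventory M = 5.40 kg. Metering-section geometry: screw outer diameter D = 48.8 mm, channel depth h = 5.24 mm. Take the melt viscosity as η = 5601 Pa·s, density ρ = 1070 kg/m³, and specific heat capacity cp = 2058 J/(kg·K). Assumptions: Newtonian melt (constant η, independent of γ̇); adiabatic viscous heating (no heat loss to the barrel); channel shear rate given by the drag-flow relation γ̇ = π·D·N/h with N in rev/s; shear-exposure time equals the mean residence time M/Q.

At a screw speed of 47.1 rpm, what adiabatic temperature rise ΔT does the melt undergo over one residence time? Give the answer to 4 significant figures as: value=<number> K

value=131.6 K

Throughput in SI: Q_s = 198.2 kg/h ÷ 3600 s/h = 0.0550556 kg/s
Mean residence time: t_res = M/Q_s = 5.40 kg / 0.0550556 kg/s = 98.0827 s
D = 48.8 mm = 0.0488 m;  h = 5.24 mm = 0.00524 m;  N = 47.1 rpm / 60 = 0.785 rev/s
Shear rate: γ̇ = πDN/h = π·0.0488·0.785/0.00524 = 22.9672 s⁻¹
Adiabatic rise: ΔT = η γ̇² t_res / (ρ cp) = 5601·(22.9672)²·98.0827 / (1070·2058) = 131.597 K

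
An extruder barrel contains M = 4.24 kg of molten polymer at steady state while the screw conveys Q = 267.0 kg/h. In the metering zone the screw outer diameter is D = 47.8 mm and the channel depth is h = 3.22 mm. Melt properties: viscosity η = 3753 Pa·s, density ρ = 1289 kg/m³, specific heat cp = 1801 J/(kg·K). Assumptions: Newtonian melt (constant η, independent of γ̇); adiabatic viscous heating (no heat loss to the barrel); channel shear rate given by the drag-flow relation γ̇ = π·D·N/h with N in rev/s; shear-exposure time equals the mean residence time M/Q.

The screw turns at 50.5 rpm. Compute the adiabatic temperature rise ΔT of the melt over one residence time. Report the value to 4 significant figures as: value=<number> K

value=142.4 K

Q_s = Q / 3600 = 267.0 / 3600 = 0.0741667 kg/s
t_res = M / Q_s = 4.24 / 0.0741667 = 57.1685 s
Convert to SI: D = 0.0478 m, h = 0.00322 m, N = 50.5/60 = 0.841667 rev/s
Shear rate: γ̇ = πDN/h = π·0.0478·0.841667/0.00322 = 39.252 s⁻¹
Adiabatic rise: ΔT = η γ̇² t_res / (ρ cp) = 3753·(39.252)²·57.1685 / (1289·1801) = 142.394 K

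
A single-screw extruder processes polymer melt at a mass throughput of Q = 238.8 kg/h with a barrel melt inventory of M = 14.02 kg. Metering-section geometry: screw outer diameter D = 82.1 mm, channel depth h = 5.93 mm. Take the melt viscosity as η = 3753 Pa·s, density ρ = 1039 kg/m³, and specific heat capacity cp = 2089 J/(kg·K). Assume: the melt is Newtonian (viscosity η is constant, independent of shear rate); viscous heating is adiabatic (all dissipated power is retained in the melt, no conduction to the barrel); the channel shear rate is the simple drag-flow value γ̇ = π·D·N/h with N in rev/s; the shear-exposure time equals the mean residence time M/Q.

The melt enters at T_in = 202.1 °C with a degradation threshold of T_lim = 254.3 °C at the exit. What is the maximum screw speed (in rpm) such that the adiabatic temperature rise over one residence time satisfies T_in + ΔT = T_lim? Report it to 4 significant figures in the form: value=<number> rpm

value=16.49 rpm

Convert throughput: Q = 238.8 kg/h = 238.8/3600 = 0.0663333 kg/s
Mean residence time: t_res = M/Q_s = 14.02 kg / 0.0663333 kg/s = 211.357 s
Convert to metres: D = 0.0821 m, h = 0.00593 m
ΔT_a = T_lim − T_in = 254.3 − 202.1 = 52.2 K
γ̇_max² = ΔT_a·ρ·cp/(η·t_res) = 52.2·1039·2089/(3753·211.357) = 142.833 s⁻²
γ̇_max = sqrt(142.833) = 11.9513 s⁻¹
N_max = γ̇_max h / (πD) = 11.9513·0.00593/(π·0.0821) = 0.274775 rev/s → ×60 = 16.4865 rpm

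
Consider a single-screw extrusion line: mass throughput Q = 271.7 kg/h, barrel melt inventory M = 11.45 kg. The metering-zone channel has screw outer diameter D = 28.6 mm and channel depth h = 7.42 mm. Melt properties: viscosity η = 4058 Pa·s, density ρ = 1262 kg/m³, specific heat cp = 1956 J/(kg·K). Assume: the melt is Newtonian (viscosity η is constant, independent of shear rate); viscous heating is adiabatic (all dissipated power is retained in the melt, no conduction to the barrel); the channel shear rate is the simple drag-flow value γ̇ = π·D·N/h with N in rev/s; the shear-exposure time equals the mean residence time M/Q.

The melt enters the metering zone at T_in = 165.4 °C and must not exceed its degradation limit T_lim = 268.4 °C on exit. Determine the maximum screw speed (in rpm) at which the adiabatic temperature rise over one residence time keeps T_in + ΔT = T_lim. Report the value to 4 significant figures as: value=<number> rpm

Convert throughput: Q = 271.7 kg/h = 271.7/3600 = 0.0754722 kg/s
Mean residence time: t_res = M/Q_s = 11.45 kg / 0.0754722 kg/s = 151.711 s
Geometry in SI: D = 28.6 mm → 0.0286 m, h = 7.42 mm → 0.00742 m
Allowable rise: ΔT_a = T_lim − T_in = 268.4 − 165.4 = 103 K
Invert ΔT = ηγ̇²t_res/(ρcp) for γ̇: γ̇_max² = ΔT_a ρ cp / (η t_res) = 103·1262·1956 / (4058·151.711) = 412.986 s⁻²
γ̇_max = √412.986 = 20.3221 s⁻¹
N_max = γ̇_max h / (πD) = 20.3221·0.00742/(π·0.0286) = 1.67825 rev/s → ×60 = 100.695 rpm

value=100.7 rpm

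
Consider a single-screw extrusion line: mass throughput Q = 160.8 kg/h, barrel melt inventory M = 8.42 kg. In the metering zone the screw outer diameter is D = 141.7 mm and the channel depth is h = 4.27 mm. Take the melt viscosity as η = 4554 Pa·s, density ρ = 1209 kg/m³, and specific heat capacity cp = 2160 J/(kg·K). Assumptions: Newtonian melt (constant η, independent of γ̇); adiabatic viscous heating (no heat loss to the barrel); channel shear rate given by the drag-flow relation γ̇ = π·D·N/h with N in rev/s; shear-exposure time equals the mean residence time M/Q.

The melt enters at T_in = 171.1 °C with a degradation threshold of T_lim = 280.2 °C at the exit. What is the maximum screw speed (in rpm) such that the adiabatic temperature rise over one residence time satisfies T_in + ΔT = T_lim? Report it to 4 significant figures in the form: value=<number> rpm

Throughput in SI: Q_s = 160.8 kg/h ÷ 3600 s/h = 0.0446667 kg/s
Mean residence time: t_res = M/Q_s = 8.42 kg / 0.0446667 kg/s = 188.507 s
Geometry in SI: D = 141.7 mm → 0.1417 m, h = 4.27 mm → 0.00427 m
ΔT_a = T_lim − T_in = 280.2 − 171.1 = 109.1 K
γ̇_max² = ΔT_a·ρ·cp/(η·t_res) = 109.1·1209·2160/(4554·188.507) = 331.882 s⁻²
γ̇_max = √331.882 = 18.2176 s⁻¹
Solve γ̇ = πDN/h for N: N_max = γ̇_max·h/(π·D) = 18.2176 × 0.00427 / (π × 0.1417) = 0.174743 rev/s = 10.4846 rpm

value=10.48 rpm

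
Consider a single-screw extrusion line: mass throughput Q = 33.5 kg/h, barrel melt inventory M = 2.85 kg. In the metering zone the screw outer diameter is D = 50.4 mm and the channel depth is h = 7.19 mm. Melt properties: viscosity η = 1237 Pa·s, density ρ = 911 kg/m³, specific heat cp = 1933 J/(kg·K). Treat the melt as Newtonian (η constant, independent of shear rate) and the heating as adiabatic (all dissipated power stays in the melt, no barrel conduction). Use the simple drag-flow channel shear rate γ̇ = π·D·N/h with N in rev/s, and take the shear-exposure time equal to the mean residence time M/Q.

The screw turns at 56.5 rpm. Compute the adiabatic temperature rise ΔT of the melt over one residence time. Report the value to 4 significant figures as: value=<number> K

Convert throughput: Q = 33.5 kg/h = 33.5/3600 = 0.00930556 kg/s
Mean residence time: t_res = M/Q_s = 2.85 kg / 0.00930556 kg/s = 306.269 s
D = 50.4 mm = 0.0504 m;  h = 7.19 mm = 0.00719 m;  N = 56.5 rpm / 60 = 0.941667 rev/s
γ̇ = π D N / h = (π)(0.0504)(0.941667) / 0.00719 = 20.7371 s⁻¹
Adiabatic rise: ΔT = η γ̇² t_res / (ρ cp) = 1237·(20.7371)²·306.269 / (911·1933) = 92.5166 K

value=92.52 K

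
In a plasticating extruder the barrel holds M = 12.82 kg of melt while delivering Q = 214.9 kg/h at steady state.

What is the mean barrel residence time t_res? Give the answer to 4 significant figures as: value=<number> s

Throughput in SI: Q_s = 214.9 kg/h ÷ 3600 s/h = 0.0596944 kg/s
Mean residence time: t_res = M/Q_s = 12.82 kg / 0.0596944 kg/s = 214.76 s

value=214.8 s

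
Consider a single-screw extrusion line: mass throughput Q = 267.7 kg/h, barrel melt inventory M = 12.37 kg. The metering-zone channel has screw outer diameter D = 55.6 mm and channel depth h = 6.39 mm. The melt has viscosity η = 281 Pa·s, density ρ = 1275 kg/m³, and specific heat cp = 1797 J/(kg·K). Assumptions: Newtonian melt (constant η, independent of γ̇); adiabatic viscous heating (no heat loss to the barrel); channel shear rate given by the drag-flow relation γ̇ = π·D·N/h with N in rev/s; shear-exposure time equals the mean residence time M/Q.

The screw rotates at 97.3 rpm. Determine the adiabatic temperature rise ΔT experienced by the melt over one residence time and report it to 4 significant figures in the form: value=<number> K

value=40.09 K

Convert throughput: Q = 267.7 kg/h = 267.7/3600 = 0.0743611 kg/s
t_res = M / Q_s = 12.37 ÷ 0.0743611 = 166.35 s
Convert to SI: D = 0.0556 m, h = 0.00639 m, N = 97.3/60 = 1.62167 rev/s
γ̇ = π·D·N / h = π · 0.0556 · 1.62167 / 0.00639 = 44.3287 s⁻¹
Adiabatic rise: ΔT = η γ̇² t_res / (ρ cp) = 281·(44.3287)²·166.35 / (1275·1797) = 40.0906 K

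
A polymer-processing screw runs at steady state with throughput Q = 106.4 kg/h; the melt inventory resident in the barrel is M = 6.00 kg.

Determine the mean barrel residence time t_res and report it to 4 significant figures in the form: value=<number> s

Convert throughput: Q = 106.4 kg/h = 106.4/3600 = 0.0295556 kg/s
t_res = M / Q_s = 6.00 / 0.0295556 = 203.008 s

value=203.0 s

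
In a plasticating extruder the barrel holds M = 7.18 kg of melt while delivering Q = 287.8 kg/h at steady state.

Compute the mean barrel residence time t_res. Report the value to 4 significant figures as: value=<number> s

value=89.81 s

Q_s = Q / 3600 = 287.8 / 3600 = 0.0799444 kg/s
t_res = M / Q_s = 7.18 ÷ 0.0799444 = 89.8124 s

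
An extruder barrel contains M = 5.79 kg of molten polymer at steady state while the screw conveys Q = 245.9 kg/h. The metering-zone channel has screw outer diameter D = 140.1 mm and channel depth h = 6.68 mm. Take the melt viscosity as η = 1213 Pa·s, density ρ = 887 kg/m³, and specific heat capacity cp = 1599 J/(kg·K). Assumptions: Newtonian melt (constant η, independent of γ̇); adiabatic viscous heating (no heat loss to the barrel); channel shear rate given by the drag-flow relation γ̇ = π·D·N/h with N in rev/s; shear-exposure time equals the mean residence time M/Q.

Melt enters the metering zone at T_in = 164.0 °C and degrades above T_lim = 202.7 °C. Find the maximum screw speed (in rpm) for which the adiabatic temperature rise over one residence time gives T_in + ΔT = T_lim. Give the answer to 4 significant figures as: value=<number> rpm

value=21.04 rpm

Convert throughput: Q = 245.9 kg/h = 245.9/3600 = 0.0683056 kg/s
t_res = M / Q_s = 5.79 ÷ 0.0683056 = 84.7662 s
Geometry in SI: D = 140.1 mm → 0.1401 m, h = 6.68 mm → 0.00668 m
Allowable rise: ΔT_a = T_lim − T_in = 202.7 − 164.0 = 38.7 K
γ̇_max² = ΔT_a·ρ·cp / (η·t_res) = [38.7 × 887 × 1599] / [1213 × 84.7662] = 533.826 s⁻²
Take the square root: γ̇_max = √(533.826) = 23.1047 s⁻¹
N_max = γ̇_max·h / (π·D) = 23.1047 · 0.00668 / (π · 0.1401) = 0.350662 rev/s = 21.0397 rpm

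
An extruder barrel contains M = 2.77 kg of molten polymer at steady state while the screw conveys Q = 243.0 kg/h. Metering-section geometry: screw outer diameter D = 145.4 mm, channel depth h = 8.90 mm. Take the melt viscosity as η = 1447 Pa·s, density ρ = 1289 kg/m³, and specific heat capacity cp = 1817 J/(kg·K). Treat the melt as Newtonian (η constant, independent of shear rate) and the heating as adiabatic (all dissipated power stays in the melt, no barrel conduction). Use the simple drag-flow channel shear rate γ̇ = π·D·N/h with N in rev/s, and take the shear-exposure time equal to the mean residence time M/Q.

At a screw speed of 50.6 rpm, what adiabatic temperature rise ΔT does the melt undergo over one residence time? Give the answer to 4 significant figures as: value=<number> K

Throughput in SI: Q_s = 243.0 kg/h ÷ 3600 s/h = 0.0675 kg/s
t_res = M / Q_s = 2.77 ÷ 0.0675 = 41.037 s
D = 145.4 mm = 0.1454 m;  h = 8.90 mm = 0.0089 m;  N = 50.6 rpm / 60 = 0.843333 rev/s
γ̇ = π·D·N / h = π · 0.1454 · 0.843333 / 0.0089 = 43.2836 s⁻¹
ΔT = η·γ̇²·t_res / (ρ·cp) = 1447 · (43.2836)² · 41.037 / (1289 · 1817) = 47.4989 K

value=47.50 K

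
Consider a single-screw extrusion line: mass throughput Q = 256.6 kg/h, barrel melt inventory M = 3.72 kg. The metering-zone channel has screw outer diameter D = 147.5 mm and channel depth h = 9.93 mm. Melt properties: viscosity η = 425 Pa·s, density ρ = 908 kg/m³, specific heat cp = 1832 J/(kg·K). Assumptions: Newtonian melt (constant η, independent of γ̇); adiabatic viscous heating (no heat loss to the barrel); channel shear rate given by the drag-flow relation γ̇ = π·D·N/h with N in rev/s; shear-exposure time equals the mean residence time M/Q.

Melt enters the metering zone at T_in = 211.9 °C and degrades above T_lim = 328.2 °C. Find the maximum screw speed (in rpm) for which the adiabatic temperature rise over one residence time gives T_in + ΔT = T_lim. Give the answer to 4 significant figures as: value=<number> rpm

Convert throughput: Q = 256.6 kg/h = 256.6/3600 = 0.0712778 kg/s
t_res = M / Q_s = 3.72 / 0.0712778 = 52.1902 s
Geometry in SI: D = 147.5 mm → 0.1475 m, h = 9.93 mm → 0.00993 m
Allowable rise: ΔT_a = T_lim − T_in = 328.2 − 211.9 = 116.3 K
γ̇_max² = ΔT_a·ρ·cp / (η·t_res) = [116.3 × 908 × 1832] / [425 × 52.1902] = 8721.94 s⁻²
γ̇_max = √8721.94 = 93.3914 s⁻¹
N_max = γ̇_max h / (πD) = 93.3914·0.00993/(π·0.1475) = 2.00131 rev/s → ×60 = 120.079 rpm

value=120.1 rpm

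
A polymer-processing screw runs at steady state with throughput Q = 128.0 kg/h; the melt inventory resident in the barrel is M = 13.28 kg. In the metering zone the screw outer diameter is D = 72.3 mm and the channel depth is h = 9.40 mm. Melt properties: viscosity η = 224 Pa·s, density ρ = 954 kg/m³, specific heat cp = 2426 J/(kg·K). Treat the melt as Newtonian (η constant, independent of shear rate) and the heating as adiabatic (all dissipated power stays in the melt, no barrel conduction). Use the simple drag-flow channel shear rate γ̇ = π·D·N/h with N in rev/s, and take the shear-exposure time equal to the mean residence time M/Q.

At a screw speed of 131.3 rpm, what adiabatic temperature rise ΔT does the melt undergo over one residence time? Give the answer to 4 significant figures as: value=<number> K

value=101.1 K

Throughput in SI: Q_s = 128.0 kg/h ÷ 3600 s/h = 0.0355556 kg/s
t_res = M / Q_s = 13.28 ÷ 0.0355556 = 373.5 s
Geometry in metres: D = 72.3 mm → 0.0723 m, h = 9.40 mm → 0.0094 m; screw speed N = 131.3 rpm = 2.18833 rev/s
γ̇ = π·D·N / h = π · 0.0723 · 2.18833 / 0.0094 = 52.8779 s⁻¹
Adiabatic rise: ΔT = η γ̇² t_res / (ρ cp) = 224·(52.8779)²·373.5 / (954·2426) = 101.076 K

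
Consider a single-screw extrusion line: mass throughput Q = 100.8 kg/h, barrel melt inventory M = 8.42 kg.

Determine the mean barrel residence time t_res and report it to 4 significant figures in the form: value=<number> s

value=300.7 s

Convert throughput: Q = 100.8 kg/h = 100.8/3600 = 0.028 kg/s
t_res = M / Q_s = 8.42 / 0.028 = 300.714 s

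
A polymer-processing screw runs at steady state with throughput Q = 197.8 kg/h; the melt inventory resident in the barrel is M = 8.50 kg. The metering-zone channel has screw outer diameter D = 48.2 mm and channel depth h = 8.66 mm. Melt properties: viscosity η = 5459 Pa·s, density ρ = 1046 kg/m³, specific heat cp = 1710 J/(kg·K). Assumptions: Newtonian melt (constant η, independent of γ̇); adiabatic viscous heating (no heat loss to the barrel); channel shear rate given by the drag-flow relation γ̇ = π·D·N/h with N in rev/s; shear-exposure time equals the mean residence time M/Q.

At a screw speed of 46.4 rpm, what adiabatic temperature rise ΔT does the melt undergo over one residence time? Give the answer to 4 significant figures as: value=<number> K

Throughput in SI: Q_s = 197.8 kg/h ÷ 3600 s/h = 0.0549444 kg/s
Mean residence time: t_res = M/Q_s = 8.50 kg / 0.0549444 kg/s = 154.702 s
Convert to SI: D = 0.0482 m, h = 0.00866 m, N = 46.4/60 = 0.773333 rev/s
γ̇ = π D N / h = (π)(0.0482)(0.773333) / 0.00866 = 13.5221 s⁻¹
ΔT = η·γ̇²·t_res/(ρ·cp) = [5459 × 13.5221² × 154.702] / [1046 × 1710] = 86.332 K

value=86.33 K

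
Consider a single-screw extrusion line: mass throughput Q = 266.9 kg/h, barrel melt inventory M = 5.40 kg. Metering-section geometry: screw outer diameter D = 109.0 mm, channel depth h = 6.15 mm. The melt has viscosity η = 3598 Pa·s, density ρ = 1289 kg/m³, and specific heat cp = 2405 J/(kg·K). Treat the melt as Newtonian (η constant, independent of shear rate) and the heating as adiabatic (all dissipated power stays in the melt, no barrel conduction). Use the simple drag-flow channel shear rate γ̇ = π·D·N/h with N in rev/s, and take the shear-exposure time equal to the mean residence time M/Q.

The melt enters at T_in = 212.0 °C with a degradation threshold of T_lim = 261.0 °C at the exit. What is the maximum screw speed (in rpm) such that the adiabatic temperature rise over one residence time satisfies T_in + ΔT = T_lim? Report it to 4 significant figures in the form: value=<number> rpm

value=25.94 rpm

Throughput in SI: Q_s = 266.9 kg/h ÷ 3600 s/h = 0.0741389 kg/s
Mean residence time: t_res = M/Q_s = 5.40 kg / 0.0741389 kg/s = 72.8363 s
D = 109.0 mm = 0.109 m;  h = 6.15 mm = 0.00615 m
ΔT_a = T_lim − T_in = 261.0 °C − 212.0 °C = 49 K
Invert ΔT = ηγ̇²t_res/(ρcp) for γ̇: γ̇_max² = ΔT_a ρ cp / (η t_res) = 49·1289·2405 / (3598·72.8363) = 579.636 s⁻²
γ̇_max = sqrt(579.636) = 24.0756 s⁻¹
N_max = γ̇_max h / (πD) = 24.0756·0.00615/(π·0.109) = 0.432391 rev/s → ×60 = 25.9434 rpm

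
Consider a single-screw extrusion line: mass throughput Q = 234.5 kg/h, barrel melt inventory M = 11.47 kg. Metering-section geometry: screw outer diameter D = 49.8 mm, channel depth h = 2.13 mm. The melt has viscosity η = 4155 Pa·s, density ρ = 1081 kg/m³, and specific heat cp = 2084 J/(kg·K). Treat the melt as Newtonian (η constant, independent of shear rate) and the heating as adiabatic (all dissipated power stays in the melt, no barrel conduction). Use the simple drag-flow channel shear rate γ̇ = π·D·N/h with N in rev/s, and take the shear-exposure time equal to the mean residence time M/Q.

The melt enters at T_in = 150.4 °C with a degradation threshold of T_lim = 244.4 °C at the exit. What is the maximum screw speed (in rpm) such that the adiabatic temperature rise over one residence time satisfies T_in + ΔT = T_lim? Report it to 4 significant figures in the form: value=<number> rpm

Q_s = Q / 3600 = 234.5 / 3600 = 0.0651389 kg/s
t_res = M / Q_s = 11.47 / 0.0651389 = 176.085 s
Convert to metres: D = 0.0498 m, h = 0.00213 m
ΔT_a = T_lim − T_in = 244.4 − 150.4 = 94 K
Invert ΔT = ηγ̇²t_res/(ρcp) for γ̇: γ̇_max² = ΔT_a ρ cp / (η t_res) = 94·1081·2084 / (4155·176.085) = 289.439 s⁻²
γ̇_max = √289.439 = 17.0129 s⁻¹
N_max = γ̇_max h / (πD) = 17.0129·0.00213/(π·0.0498) = 0.231622 rev/s → ×60 = 13.8973 rpm

value=13.90 rpm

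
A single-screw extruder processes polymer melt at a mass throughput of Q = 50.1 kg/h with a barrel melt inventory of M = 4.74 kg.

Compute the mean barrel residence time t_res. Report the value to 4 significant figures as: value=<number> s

value=340.6 s

Q_s = Q / 3600 = 50.1 / 3600 = 0.0139167 kg/s
Mean residence time: t_res = M/Q_s = 4.74 kg / 0.0139167 kg/s = 340.599 s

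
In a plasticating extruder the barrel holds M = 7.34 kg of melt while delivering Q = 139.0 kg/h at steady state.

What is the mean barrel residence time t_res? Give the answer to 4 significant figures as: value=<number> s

value=190.1 s

Q_s = Q / 3600 = 139.0 / 3600 = 0.0386111 kg/s
t_res = M / Q_s = 7.34 / 0.0386111 = 190.101 s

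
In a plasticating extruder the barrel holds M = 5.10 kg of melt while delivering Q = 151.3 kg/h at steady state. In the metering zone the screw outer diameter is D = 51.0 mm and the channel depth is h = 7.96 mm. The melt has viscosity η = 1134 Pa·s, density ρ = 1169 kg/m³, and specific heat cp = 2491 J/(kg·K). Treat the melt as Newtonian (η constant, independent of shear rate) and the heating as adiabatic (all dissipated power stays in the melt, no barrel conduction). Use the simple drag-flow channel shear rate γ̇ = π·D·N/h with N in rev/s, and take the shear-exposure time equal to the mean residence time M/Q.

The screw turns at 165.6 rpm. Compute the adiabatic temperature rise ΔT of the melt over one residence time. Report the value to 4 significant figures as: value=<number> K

value=145.8 K

Q_s = Q / 3600 = 151.3 / 3600 = 0.0420278 kg/s
t_res = M / Q_s = 5.10 / 0.0420278 = 121.348 s
D = 51.0 mm = 0.051 m;  h = 7.96 mm = 0.00796 m;  N = 165.6 rpm / 60 = 2.76 rev/s
Shear rate: γ̇ = πDN/h = π·0.051·2.76/0.00796 = 55.5541 s⁻¹
ΔT = η·γ̇²·t_res / (ρ·cp) = 1134 · (55.5541)² · 121.348 / (1169 · 2491) = 145.845 K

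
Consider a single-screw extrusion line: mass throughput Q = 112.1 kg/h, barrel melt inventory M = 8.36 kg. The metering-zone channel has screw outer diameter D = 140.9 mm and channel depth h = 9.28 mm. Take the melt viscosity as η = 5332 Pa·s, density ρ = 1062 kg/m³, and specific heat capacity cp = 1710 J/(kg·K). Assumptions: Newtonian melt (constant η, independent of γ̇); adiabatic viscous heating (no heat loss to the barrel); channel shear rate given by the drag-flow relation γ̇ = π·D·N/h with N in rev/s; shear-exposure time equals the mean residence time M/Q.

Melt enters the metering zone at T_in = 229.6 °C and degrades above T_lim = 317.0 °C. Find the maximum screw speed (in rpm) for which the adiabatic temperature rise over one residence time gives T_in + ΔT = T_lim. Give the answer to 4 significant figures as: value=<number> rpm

value=13.25 rpm

Convert throughput: Q = 112.1 kg/h = 112.1/3600 = 0.0311389 kg/s
Mean residence time: t_res = M/Q_s = 8.36 kg / 0.0311389 kg/s = 268.475 s
Geometry in SI: D = 140.9 mm → 0.1409 m, h = 9.28 mm → 0.00928 m
ΔT_a = T_lim − T_in = 317.0 °C − 229.6 °C = 87.4 K
Invert ΔT = ηγ̇²t_res/(ρcp) for γ̇: γ̇_max² = ΔT_a ρ cp / (η t_res) = 87.4·1062·1710 / (5332·268.475) = 110.876 s⁻²
γ̇_max = sqrt(110.876) = 10.5298 s⁻¹
Solve γ̇ = πDN/h for N: N_max = γ̇_max·h/(π·D) = 10.5298 × 0.00928 / (π × 0.1409) = 0.220753 rev/s = 13.2452 rpm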